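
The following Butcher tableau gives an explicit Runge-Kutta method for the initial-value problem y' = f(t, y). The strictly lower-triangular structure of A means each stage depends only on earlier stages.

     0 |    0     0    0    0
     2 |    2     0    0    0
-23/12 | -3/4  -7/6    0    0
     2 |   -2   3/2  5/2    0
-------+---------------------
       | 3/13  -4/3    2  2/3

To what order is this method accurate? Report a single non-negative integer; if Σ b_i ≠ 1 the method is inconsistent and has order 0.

0

b = (3/13, -4/3, 2, 2/3)
c = (0, 2, -23/12, 2)
Ac = (0, 0, -7/3, -43/24)
Σ b_i: 3/13·1 + (-4/3)·1 + 2·1 + 2/3·1 = 61/39 ≠ 1 ⇒ order 0.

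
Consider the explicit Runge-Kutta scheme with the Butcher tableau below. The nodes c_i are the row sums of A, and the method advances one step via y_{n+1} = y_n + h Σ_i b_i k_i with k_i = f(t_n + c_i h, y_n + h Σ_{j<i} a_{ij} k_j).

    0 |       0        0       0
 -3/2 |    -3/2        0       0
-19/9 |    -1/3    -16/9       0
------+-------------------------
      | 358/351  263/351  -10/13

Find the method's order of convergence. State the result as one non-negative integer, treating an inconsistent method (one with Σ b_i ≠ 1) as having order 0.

2

b = (358/351, 263/351, -10/13)
c = (0, -3/2, -19/9)
Ac = (0, 0, 8/3)
Σ b_i: 358/351·1 + 263/351·1 + (-10/13)·1 = 1 ✓
b·c: 263/351·(-3/2) + (-10/13)·(-19/9) = 1/2 ✓
b·c²: 263/351·9/4 + (-10/13)·361/81 = -7339/4212 ≠ 1/3 ⇒ order 2.
b·Ac: (-10/13)·8/3 = -80/39 ≠ 1/6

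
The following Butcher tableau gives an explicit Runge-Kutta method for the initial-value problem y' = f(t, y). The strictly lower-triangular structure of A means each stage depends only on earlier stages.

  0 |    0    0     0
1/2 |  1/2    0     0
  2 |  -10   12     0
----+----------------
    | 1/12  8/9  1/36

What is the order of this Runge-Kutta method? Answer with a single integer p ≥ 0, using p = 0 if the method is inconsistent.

b = (1/12, 8/9, 1/36)
c = (0, 1/2, 2)
Ac = (0, 0, 6)
Σ b_i: 1/12·1 + 8/9·1 + 1/36·1 = 1 ✓
b·c: 8/9·1/2 + 1/36·2 = 1/2 ✓
b·c²: 8/9·1/4 + 1/36·4 = 1/3 ✓
b·Ac: 1/36·6 = 1/6 ✓; 3 stages ⇒ order 3.

3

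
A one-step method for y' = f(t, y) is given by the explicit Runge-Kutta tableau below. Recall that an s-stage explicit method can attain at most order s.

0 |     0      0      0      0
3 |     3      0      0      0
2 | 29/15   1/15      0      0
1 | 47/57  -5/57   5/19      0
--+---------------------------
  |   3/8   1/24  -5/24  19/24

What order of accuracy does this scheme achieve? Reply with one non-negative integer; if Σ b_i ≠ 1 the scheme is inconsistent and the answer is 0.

4

b = (3/8, 1/24, -5/24, 19/24)
c = (0, 3, 2, 1)
Ac = (0, 0, 1/5, 5/19)
Σ b_i: 3/8·1 + 1/24·1 + (-5/24)·1 + 19/24·1 = 1 ✓
b·c: 1/24·3 + (-5/24)·2 + 19/24·1 = 1/2 ✓
b·c²: 1/24·9 + (-5/24)·4 + 19/24·1 = 1/3 ✓
b·Ac: (-5/24)·1/5 + 19/24·5/19 = 1/6 ✓
b·c³: 1/24·27 + (-5/24)·8 + 19/24·1 = 1/4 ✓
b·(c∘Ac): (-5/24)·2/5 + 19/24·5/19 = 1/8 ✓
b·Ac²: (-5/24)·3/5 + 19/24·5/19 = 1/12 ✓
b·A²c: 19/24·1/19 = 1/24 ✓; 4 stages ⇒ order 4.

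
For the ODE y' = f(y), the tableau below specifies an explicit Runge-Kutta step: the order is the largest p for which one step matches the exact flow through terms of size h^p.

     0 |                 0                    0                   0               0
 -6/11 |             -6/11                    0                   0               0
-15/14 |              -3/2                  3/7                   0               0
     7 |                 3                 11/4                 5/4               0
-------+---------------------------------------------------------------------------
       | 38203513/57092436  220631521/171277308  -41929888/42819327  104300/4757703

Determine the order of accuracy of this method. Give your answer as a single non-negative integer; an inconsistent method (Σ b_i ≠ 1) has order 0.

b = (38203513/57092436, 220631521/171277308, -41929888/42819327, 104300/4757703)
c = (0, -6/11, -15/14, 7)
Ac = (0, 0, -18/77, -159/56)
Σ b_i: 38203513/57092436·1 + 220631521/171277308·1 + (-41929888/42819327)·1 + 104300/4757703·1 = 1 ✓
b·c: 220631521/171277308·(-6/11) + (-41929888/42819327)·(-15/14) + 104300/4757703·7 = 1/2 ✓
b·c²: 220631521/171277308·36/121 + (-41929888/42819327)·225/196 + 104300/4757703·49 = 1/3 ✓
b·Ac: (-41929888/42819327)·(-18/77) + 104300/4757703·(-159/56) = 1/6 ✓
b·c³: 220631521/171277308·(-216/1331) + (-41929888/42819327)·(-3375/2744) + 104300/4757703·343 = 3119310958/366343131 ≠ 1/4 ⇒ order 3.
b·(c∘Ac): (-41929888/42819327)·135/539 + 104300/4757703·(-159/8) = -2159895/3171802 ≠ 1/8
b·Ac²: (-41929888/42819327)·108/847 + 104300/4757703·19431/8624 = -36862103/488457508 ≠ 1/12
b·A²c: 104300/4757703·(-45/154) = -111750/17444911 ≠ 1/24

3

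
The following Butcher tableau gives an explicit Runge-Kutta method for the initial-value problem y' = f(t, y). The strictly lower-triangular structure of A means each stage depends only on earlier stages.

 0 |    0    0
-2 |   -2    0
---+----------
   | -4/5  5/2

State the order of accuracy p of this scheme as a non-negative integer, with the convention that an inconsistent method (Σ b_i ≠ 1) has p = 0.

0

b = (-4/5, 5/2)
c = (0, -2)
Σ b_i: (-4/5)·1 + 5/2·1 = 17/10 ≠ 1 ⇒ order 0.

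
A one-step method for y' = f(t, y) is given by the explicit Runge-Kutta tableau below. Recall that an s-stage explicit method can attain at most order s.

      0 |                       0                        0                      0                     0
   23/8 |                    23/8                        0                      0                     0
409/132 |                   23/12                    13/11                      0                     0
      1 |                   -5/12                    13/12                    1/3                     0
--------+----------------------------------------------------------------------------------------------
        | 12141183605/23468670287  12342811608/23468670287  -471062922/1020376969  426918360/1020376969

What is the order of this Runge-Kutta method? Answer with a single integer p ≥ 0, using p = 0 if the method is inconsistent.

3

b = (12141183605/23468670287, 12342811608/23468670287, -471062922/1020376969, 426918360/1020376969)
c = (0, 23/8, 409/132, 1)
Ac = (0, 0, 299/88, 13139/3168)
Σ b_i: 12141183605/23468670287·1 + 12342811608/23468670287·1 + (-471062922/1020376969)·1 + 426918360/1020376969·1 = 1 ✓
b·c: 12342811608/23468670287·23/8 + (-471062922/1020376969)·409/132 + 426918360/1020376969·1 = 1/2 ✓
b·c²: 12342811608/23468670287·529/64 + (-471062922/1020376969)·167281/17424 + 426918360/1020376969·1 = 1/3 ✓
b·Ac: (-471062922/1020376969)·299/88 + 426918360/1020376969·13139/3168 = 1/6 ✓
b·c³: 12342811608/23468670287·12167/512 + (-471062922/1020376969)·68417929/2299968 + 426918360/1020376969·1 = -5279907886445/6465108475584 ≠ 1/4 ⇒ order 3.
b·(c∘Ac): (-471062922/1020376969)·122291/11616 + 426918360/1020376969·13139/3168 = -153055349491/48978094512 ≠ 1/8
b·Ac²: (-471062922/1020376969)·6877/704 + 426918360/1020376969·10165549/836352 = 930556527731/1616277118896 ≠ 1/12
b·A²c: 426918360/1020376969·299/264 = 483517385/1020376969 ≠ 1/24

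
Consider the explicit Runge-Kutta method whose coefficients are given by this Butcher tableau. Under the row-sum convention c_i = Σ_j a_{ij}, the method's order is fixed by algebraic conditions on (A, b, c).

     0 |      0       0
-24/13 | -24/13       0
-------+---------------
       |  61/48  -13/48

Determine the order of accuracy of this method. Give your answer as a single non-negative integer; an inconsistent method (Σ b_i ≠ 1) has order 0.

b = (61/48, -13/48)
c = (0, -24/13)
Σ b_i: 61/48·1 + (-13/48)·1 = 1 ✓
b·c: (-13/48)·(-24/13) = 1/2 ✓; 2 stages ⇒ order 2.

2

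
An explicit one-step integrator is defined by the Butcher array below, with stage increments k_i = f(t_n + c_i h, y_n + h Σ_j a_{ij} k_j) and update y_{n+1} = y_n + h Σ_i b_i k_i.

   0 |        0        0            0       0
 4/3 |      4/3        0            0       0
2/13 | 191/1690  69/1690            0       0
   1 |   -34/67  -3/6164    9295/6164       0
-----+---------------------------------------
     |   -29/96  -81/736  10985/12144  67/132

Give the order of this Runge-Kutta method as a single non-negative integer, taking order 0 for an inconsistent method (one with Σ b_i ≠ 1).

4

b = (-29/96, -81/736, 10985/12144, 67/132)
c = (0, 4/3, 2/13, 1)
Ac = (0, 0, 46/845, 31/134)
Σ b_i: (-29/96)·1 + (-81/736)·1 + 10985/12144·1 + 67/132·1 = 1 ✓
b·c: (-81/736)·4/3 + 10985/12144·2/13 + 67/132·1 = 1/2 ✓
b·c²: (-81/736)·16/9 + 10985/12144·4/169 + 67/132·1 = 1/3 ✓
b·Ac: 10985/12144·46/845 + 67/132·31/134 = 1/6 ✓
b·c³: (-81/736)·64/27 + 10985/12144·8/2197 + 67/132·1 = 1/4 ✓
b·(c∘Ac): 10985/12144·92/10985 + 67/132·31/134 = 1/8 ✓
b·Ac²: 10985/12144·184/2535 + 67/132·7/201 = 1/12 ✓
b·A²c: 67/132·11/134 = 1/24 ✓; 4 stages ⇒ order 4.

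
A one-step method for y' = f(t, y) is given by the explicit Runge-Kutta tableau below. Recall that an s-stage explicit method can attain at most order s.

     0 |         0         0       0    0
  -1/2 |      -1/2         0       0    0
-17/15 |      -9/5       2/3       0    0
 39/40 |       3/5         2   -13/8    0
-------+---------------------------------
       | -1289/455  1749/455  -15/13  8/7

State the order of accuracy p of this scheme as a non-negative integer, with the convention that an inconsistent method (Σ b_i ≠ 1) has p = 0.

2

b = (-1289/455, 1749/455, -15/13, 8/7)
c = (0, -1/2, -17/15, 39/40)
Ac = (0, 0, -1/3, 101/120)
Σ b_i: (-1289/455)·1 + 1749/455·1 + (-15/13)·1 + 8/7·1 = 1 ✓
b·c: 1749/455·(-1/2) + (-15/13)·(-17/15) + 8/7·39/40 = 1/2 ✓
b·c²: 1749/455·1/4 + (-15/13)·289/225 + 8/7·1521/1600 = 30869/54600 ≠ 1/3 ⇒ order 2.
b·Ac: (-15/13)·(-1/3) + 8/7·101/120 = 1838/1365 ≠ 1/6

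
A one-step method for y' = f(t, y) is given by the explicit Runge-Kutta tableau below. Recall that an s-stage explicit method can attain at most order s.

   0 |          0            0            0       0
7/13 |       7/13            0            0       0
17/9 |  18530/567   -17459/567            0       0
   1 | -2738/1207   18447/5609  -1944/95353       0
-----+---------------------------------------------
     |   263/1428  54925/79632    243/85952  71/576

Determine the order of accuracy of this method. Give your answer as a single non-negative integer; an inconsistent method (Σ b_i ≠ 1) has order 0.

4

b = (263/1428, 54925/79632, 243/85952, 71/576)
c = (0, 7/13, 17/9, 1)
Ac = (0, 0, -1343/81, 123/71)
Σ b_i: 263/1428·1 + 54925/79632·1 + 243/85952·1 + 71/576·1 = 1 ✓
b·c: 54925/79632·7/13 + 243/85952·17/9 + 71/576·1 = 1/2 ✓
b·c²: 54925/79632·49/169 + 243/85952·289/81 + 71/576·1 = 1/3 ✓
b·Ac: 243/85952·(-1343/81) + 71/576·123/71 = 1/6 ✓
b·c³: 54925/79632·343/2197 + 243/85952·4913/729 + 71/576·1 = 1/4 ✓
b·(c∘Ac): 243/85952·(-22831/729) + 71/576·123/71 = 1/8 ✓
b·Ac²: 243/85952·(-9401/1053) + 71/576·813/923 = 1/12 ✓
b·A²c: 71/576·24/71 = 1/24 ✓; 4 stages ⇒ order 4.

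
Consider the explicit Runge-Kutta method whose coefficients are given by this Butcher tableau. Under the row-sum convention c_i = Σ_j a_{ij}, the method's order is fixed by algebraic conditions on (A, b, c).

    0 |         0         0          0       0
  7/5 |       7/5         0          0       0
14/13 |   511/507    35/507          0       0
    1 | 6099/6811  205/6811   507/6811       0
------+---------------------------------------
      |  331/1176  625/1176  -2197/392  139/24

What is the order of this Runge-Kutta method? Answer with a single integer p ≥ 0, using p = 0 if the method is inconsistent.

4

b = (331/1176, 625/1176, -2197/392, 139/24)
c = (0, 7/5, 14/13, 1)
Ac = (0, 0, 49/507, 17/139)
Σ b_i: 331/1176·1 + 625/1176·1 + (-2197/392)·1 + 139/24·1 = 1 ✓
b·c: 625/1176·7/5 + (-2197/392)·14/13 + 139/24·1 = 1/2 ✓
b·c²: 625/1176·49/25 + (-2197/392)·196/169 + 139/24·1 = 1/3 ✓
b·Ac: (-2197/392)·49/507 + 139/24·17/139 = 1/6 ✓
b·c³: 625/1176·343/125 + (-2197/392)·2744/2197 + 139/24·1 = 1/4 ✓
b·(c∘Ac): (-2197/392)·686/6591 + 139/24·17/139 = 1/8 ✓
b·Ac²: (-2197/392)·343/2535 + 139/24·101/695 = 1/12 ✓
b·A²c: 139/24·1/139 = 1/24 ✓; 4 stages ⇒ order 4.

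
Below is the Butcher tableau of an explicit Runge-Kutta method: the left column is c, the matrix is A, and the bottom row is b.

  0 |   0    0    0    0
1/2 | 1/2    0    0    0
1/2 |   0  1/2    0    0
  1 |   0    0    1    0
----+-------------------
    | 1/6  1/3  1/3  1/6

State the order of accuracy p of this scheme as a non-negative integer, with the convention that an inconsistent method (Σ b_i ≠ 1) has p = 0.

4

b = (1/6, 1/3, 1/3, 1/6)
c = (0, 1/2, 1/2, 1)
Ac = (0, 0, 1/4, 1/2)
Σ b_i: 1/6·1 + 1/3·1 + 1/3·1 + 1/6·1 = 1 ✓
b·c: 1/3·1/2 + 1/3·1/2 + 1/6·1 = 1/2 ✓
b·c²: 1/3·1/4 + 1/3·1/4 + 1/6·1 = 1/3 ✓
b·Ac: 1/3·1/4 + 1/6·1/2 = 1/6 ✓
b·c³: 1/3·1/8 + 1/3·1/8 + 1/6·1 = 1/4 ✓
b·(c∘Ac): 1/3·1/8 + 1/6·1/2 = 1/8 ✓
b·Ac²: 1/3·1/8 + 1/6·1/4 = 1/12 ✓
b·A²c: 1/6·1/4 = 1/24 ✓; 4 stages ⇒ order 4.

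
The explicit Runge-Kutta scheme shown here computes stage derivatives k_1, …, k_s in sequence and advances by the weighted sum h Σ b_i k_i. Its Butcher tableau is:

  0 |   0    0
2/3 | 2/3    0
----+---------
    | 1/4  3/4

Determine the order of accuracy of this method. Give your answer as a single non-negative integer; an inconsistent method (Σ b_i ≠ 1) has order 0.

b = (1/4, 3/4)
c = (0, 2/3)
Σ b_i: 1/4·1 + 3/4·1 = 1 ✓
b·c: 3/4·2/3 = 1/2 ✓; 2 stages ⇒ order 2.

2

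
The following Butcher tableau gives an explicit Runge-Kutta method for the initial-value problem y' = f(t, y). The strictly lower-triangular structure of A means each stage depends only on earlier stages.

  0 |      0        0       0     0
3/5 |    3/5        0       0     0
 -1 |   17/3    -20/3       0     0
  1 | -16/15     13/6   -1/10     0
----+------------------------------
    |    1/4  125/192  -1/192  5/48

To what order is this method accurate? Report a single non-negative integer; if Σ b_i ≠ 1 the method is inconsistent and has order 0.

4

b = (1/4, 125/192, -1/192, 5/48)
c = (0, 3/5, -1, 1)
Ac = (0, 0, -4, 7/5)
Σ b_i: 1/4·1 + 125/192·1 + (-1/192)·1 + 5/48·1 = 1 ✓
b·c: 125/192·3/5 + (-1/192)·(-1) + 5/48·1 = 1/2 ✓
b·c²: 125/192·9/25 + (-1/192)·1 + 5/48·1 = 1/3 ✓
b·Ac: (-1/192)·(-4) + 5/48·7/5 = 1/6 ✓
b·c³: 125/192·27/125 + (-1/192)·(-1) + 5/48·1 = 1/4 ✓
b·(c∘Ac): (-1/192)·4 + 5/48·7/5 = 1/8 ✓
b·Ac²: (-1/192)·(-12/5) + 5/48·17/25 = 1/12 ✓
b·A²c: 5/48·2/5 = 1/24 ✓; 4 stages ⇒ order 4.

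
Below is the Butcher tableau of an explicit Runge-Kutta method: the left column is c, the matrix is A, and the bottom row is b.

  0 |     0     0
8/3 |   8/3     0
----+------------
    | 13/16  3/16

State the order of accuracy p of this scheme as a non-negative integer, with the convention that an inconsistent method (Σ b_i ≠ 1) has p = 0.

2

b = (13/16, 3/16)
c = (0, 8/3)
Σ b_i: 13/16·1 + 3/16·1 = 1 ✓
b·c: 3/16·8/3 = 1/2 ✓; 2 stages ⇒ order 2.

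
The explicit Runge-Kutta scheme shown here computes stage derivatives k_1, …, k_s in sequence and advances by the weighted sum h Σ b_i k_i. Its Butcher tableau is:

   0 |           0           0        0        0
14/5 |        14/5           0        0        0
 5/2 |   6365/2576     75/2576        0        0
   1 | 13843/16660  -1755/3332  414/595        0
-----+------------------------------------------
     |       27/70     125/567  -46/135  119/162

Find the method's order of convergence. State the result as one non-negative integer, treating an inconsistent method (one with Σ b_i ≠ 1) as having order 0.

4

b = (27/70, 125/567, -46/135, 119/162)
c = (0, 14/5, 5/2, 1)
Ac = (0, 0, 15/184, 9/34)
Σ b_i: 27/70·1 + 125/567·1 + (-46/135)·1 + 119/162·1 = 1 ✓
b·c: 125/567·14/5 + (-46/135)·5/2 + 119/162·1 = 1/2 ✓
b·c²: 125/567·196/25 + (-46/135)·25/4 + 119/162·1 = 1/3 ✓
b·Ac: (-46/135)·15/184 + 119/162·9/34 = 1/6 ✓
b·c³: 125/567·2744/125 + (-46/135)·125/8 + 119/162·1 = 1/4 ✓
b·(c∘Ac): (-46/135)·75/368 + 119/162·9/34 = 1/8 ✓
b·Ac²: (-46/135)·21/92 + 119/162·261/1190 = 1/12 ✓
b·A²c: 119/162·27/476 = 1/24 ✓; 4 stages ⇒ order 4.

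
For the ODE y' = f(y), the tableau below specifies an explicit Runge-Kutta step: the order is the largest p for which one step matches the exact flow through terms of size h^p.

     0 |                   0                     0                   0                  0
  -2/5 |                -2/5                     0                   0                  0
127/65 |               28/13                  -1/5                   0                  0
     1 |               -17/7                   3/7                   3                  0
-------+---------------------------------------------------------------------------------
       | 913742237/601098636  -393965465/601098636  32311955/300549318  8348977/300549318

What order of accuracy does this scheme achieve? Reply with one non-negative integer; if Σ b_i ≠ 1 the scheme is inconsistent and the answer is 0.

b = (913742237/601098636, -393965465/601098636, 32311955/300549318, 8348977/300549318)
c = (0, -2/5, 127/65, 1)
Ac = (0, 0, 2/25, 2589/455)
Σ b_i: 913742237/601098636·1 + (-393965465/601098636)·1 + 32311955/300549318·1 + 8348977/300549318·1 = 1 ✓
b·c: (-393965465/601098636)·(-2/5) + 32311955/300549318·127/65 + 8348977/300549318·1 = 1/2 ✓
b·c²: (-393965465/601098636)·4/25 + 32311955/300549318·16129/4225 + 8348977/300549318·1 = 1/3 ✓
b·Ac: 32311955/300549318·2/25 + 8348977/300549318·2589/455 = 1/6 ✓
b·c³: (-393965465/601098636)·(-8/125) + 32311955/300549318·2048383/274625 + 8348977/300549318·1 = 14189795983/16279754725 ≠ 1/4 ⇒ order 3.
b·(c∘Ac): 32311955/300549318·254/1625 + 8348977/300549318·2589/455 = 1313930093/7513732950 ≠ 1/8
b·Ac²: 32311955/300549318·(-4/125) + 8348977/300549318·340737/29575 = 30925553207/97678528350 ≠ 1/12
b·A²c: 8348977/300549318·6/25 = 8348977/1252288825 ≠ 1/24

3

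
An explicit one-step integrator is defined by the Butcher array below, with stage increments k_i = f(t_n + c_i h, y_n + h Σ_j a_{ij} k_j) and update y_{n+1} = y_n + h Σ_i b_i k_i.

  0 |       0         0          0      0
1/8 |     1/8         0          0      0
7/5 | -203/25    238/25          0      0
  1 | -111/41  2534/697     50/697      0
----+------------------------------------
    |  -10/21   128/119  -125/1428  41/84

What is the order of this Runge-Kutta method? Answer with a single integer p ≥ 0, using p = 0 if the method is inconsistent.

b = (-10/21, 128/119, -125/1428, 41/84)
c = (0, 1/8, 7/5, 1)
Ac = (0, 0, 119/100, 91/164)
Σ b_i: (-10/21)·1 + 128/119·1 + (-125/1428)·1 + 41/84·1 = 1 ✓
b·c: 128/119·1/8 + (-125/1428)·7/5 + 41/84·1 = 1/2 ✓
b·c²: 128/119·1/64 + (-125/1428)·49/25 + 41/84·1 = 1/3 ✓
b·Ac: (-125/1428)·119/100 + 41/84·91/164 = 1/6 ✓
b·c³: 128/119·1/512 + (-125/1428)·343/125 + 41/84·1 = 1/4 ✓
b·(c∘Ac): (-125/1428)·833/500 + 41/84·91/164 = 1/8 ✓
b·Ac²: (-125/1428)·119/800 + 41/84·259/1312 = 1/12 ✓
b·A²c: 41/84·7/82 = 1/24 ✓; 4 stages ⇒ order 4.

4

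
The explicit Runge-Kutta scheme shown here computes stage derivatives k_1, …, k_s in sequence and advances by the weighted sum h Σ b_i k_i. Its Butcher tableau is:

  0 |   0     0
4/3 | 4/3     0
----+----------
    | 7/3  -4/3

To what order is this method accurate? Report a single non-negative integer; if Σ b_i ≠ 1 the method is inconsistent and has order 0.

b = (7/3, -4/3)
c = (0, 4/3)
Σ b_i: 7/3·1 + (-4/3)·1 = 1 ✓
b·c: (-4/3)·4/3 = -16/9 ≠ 1/2 ⇒ order 1.

1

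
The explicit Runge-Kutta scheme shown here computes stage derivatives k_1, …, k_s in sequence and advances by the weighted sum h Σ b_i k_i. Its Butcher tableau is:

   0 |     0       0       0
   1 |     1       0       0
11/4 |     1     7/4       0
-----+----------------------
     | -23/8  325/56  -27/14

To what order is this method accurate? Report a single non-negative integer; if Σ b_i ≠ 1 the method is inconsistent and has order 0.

2

b = (-23/8, 325/56, -27/14)
c = (0, 1, 11/4)
Ac = (0, 0, 7/4)
Σ b_i: (-23/8)·1 + 325/56·1 + (-27/14)·1 = 1 ✓
b·c: 325/56·1 + (-27/14)·11/4 = 1/2 ✓
b·c²: 325/56·1 + (-27/14)·121/16 = -281/32 ≠ 1/3 ⇒ order 2.
b·Ac: (-27/14)·7/4 = -27/8 ≠ 1/6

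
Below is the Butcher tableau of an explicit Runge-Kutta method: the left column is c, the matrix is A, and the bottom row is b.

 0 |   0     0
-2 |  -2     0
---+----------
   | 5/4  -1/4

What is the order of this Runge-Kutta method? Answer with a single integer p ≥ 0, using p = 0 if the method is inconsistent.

b = (5/4, -1/4)
c = (0, -2)
Σ b_i: 5/4·1 + (-1/4)·1 = 1 ✓
b·c: (-1/4)·(-2) = 1/2 ✓; 2 stages ⇒ order 2.

2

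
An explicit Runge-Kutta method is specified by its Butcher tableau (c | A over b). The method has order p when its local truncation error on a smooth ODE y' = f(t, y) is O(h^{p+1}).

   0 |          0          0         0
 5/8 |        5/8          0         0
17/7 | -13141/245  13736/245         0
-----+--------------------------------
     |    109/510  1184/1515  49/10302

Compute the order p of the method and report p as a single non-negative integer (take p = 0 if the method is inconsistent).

b = (109/510, 1184/1515, 49/10302)
c = (0, 5/8, 17/7)
Ac = (0, 0, 1717/49)
Σ b_i: 109/510·1 + 1184/1515·1 + 49/10302·1 = 1 ✓
b·c: 1184/1515·5/8 + 49/10302·17/7 = 1/2 ✓
b·c²: 1184/1515·25/64 + 49/10302·289/49 = 1/3 ✓
b·Ac: 49/10302·1717/49 = 1/6 ✓; 3 stages ⇒ order 3.

3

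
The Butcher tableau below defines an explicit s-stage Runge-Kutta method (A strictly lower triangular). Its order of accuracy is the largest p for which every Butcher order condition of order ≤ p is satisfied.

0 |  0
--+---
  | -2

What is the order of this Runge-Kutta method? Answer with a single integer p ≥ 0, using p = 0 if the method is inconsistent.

b = (-2)
c = (0)
Σ b_i: (-2)·1 = -2 ≠ 1 ⇒ order 0.

0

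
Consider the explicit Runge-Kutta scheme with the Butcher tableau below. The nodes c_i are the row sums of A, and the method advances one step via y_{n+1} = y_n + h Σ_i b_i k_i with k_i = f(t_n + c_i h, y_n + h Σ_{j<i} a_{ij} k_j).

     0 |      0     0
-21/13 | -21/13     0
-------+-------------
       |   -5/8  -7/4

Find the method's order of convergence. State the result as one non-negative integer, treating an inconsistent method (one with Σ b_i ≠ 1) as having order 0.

0

b = (-5/8, -7/4)
c = (0, -21/13)
Σ b_i: (-5/8)·1 + (-7/4)·1 = -19/8 ≠ 1 ⇒ order 0.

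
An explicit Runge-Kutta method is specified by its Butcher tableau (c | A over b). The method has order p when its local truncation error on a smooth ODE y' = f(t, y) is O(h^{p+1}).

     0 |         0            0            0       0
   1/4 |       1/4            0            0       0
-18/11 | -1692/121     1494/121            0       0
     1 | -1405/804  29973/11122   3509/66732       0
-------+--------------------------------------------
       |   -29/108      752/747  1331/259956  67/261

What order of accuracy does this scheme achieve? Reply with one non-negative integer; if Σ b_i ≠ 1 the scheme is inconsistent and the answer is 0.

b = (-29/108, 752/747, 1331/259956, 67/261)
c = (0, 1/4, -18/11, 1)
Ac = (0, 0, 747/242, 315/536)
Σ b_i: (-29/108)·1 + 752/747·1 + 1331/259956·1 + 67/261·1 = 1 ✓
b·c: 752/747·1/4 + 1331/259956·(-18/11) + 67/261·1 = 1/2 ✓
b·c²: 752/747·1/16 + 1331/259956·324/121 + 67/261·1 = 1/3 ✓
b·Ac: 1331/259956·747/242 + 67/261·315/536 = 1/6 ✓
b·c³: 752/747·1/64 + 1331/259956·(-5832/1331) + 67/261·1 = 1/4 ✓
b·(c∘Ac): 1331/259956·(-6723/1331) + 67/261·315/536 = 1/8 ✓
b·Ac²: 1331/259956·747/968 + 67/261·663/2144 = 1/12 ✓
b·A²c: 67/261·87/536 = 1/24 ✓; 4 stages ⇒ order 4.

4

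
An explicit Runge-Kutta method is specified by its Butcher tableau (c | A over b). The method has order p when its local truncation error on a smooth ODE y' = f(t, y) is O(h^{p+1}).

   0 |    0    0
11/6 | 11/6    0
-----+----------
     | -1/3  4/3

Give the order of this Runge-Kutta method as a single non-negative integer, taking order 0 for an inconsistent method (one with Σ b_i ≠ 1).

1

b = (-1/3, 4/3)
c = (0, 11/6)
Σ b_i: (-1/3)·1 + 4/3·1 = 1 ✓
b·c: 4/3·11/6 = 22/9 ≠ 1/2 ⇒ order 1.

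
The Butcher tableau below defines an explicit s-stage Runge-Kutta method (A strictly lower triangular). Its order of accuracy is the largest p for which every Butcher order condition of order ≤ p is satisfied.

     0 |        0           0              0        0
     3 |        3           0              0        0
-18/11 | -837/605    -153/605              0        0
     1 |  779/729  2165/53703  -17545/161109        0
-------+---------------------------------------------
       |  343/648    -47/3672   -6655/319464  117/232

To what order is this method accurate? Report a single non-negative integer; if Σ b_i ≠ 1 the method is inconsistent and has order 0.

b = (343/648, -47/3672, -6655/319464, 117/232)
c = (0, 3, -18/11, 1)
Ac = (0, 0, -459/605, 35/117)
Σ b_i: 343/648·1 + (-47/3672)·1 + (-6655/319464)·1 + 117/232·1 = 1 ✓
b·c: (-47/3672)·3 + (-6655/319464)·(-18/11) + 117/232·1 = 1/2 ✓
b·c²: (-47/3672)·9 + (-6655/319464)·324/121 + 117/232·1 = 1/3 ✓
b·Ac: (-6655/319464)·(-459/605) + 117/232·35/117 = 1/6 ✓
b·c³: (-47/3672)·27 + (-6655/319464)·(-5832/1331) + 117/232·1 = 1/4 ✓
b·(c∘Ac): (-6655/319464)·8262/6655 + 117/232·35/117 = 1/8 ✓
b·Ac²: (-6655/319464)·(-1377/605) + 117/232·25/351 = 1/12 ✓
b·A²c: 117/232·29/351 = 1/24 ✓; 4 stages ⇒ order 4.

4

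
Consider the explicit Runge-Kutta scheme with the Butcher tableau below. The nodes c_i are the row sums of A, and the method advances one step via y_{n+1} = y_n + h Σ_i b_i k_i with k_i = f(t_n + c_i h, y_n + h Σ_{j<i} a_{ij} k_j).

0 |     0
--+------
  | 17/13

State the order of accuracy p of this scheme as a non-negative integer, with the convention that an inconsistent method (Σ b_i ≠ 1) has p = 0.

0

b = (17/13)
c = (0)
Σ b_i: 17/13·1 = 17/13 ≠ 1 ⇒ order 0.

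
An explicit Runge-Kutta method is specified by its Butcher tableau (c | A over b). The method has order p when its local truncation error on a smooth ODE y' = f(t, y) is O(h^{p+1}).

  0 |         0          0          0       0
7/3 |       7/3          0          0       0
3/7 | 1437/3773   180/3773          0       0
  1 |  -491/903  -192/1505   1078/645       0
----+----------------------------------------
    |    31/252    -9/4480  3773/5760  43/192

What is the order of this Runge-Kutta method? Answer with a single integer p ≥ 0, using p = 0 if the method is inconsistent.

4

b = (31/252, -9/4480, 3773/5760, 43/192)
c = (0, 7/3, 3/7, 1)
Ac = (0, 0, 60/539, 18/43)
Σ b_i: 31/252·1 + (-9/4480)·1 + 3773/5760·1 + 43/192·1 = 1 ✓
b·c: (-9/4480)·7/3 + 3773/5760·3/7 + 43/192·1 = 1/2 ✓
b·c²: (-9/4480)·49/9 + 3773/5760·9/49 + 43/192·1 = 1/3 ✓
b·Ac: 3773/5760·60/539 + 43/192·18/43 = 1/6 ✓
b·c³: (-9/4480)·343/27 + 3773/5760·27/343 + 43/192·1 = 1/4 ✓
b·(c∘Ac): 3773/5760·180/3773 + 43/192·18/43 = 1/8 ✓
b·Ac²: 3773/5760·20/77 + 43/192·(-50/129) = 1/12 ✓
b·A²c: 43/192·8/43 = 1/24 ✓; 4 stages ⇒ order 4.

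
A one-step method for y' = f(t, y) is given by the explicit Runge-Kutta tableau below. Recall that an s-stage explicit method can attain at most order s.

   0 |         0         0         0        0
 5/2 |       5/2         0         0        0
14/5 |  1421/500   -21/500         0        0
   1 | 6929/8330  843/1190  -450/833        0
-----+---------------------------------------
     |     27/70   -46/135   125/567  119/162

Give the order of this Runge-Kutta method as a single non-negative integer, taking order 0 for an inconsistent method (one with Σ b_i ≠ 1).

4

b = (27/70, -46/135, 125/567, 119/162)
c = (0, 5/2, 14/5, 1)
Ac = (0, 0, -21/200, 123/476)
Σ b_i: 27/70·1 + (-46/135)·1 + 125/567·1 + 119/162·1 = 1 ✓
b·c: (-46/135)·5/2 + 125/567·14/5 + 119/162·1 = 1/2 ✓
b·c²: (-46/135)·25/4 + 125/567·196/25 + 119/162·1 = 1/3 ✓
b·Ac: 125/567·(-21/200) + 119/162·123/476 = 1/6 ✓
b·c³: (-46/135)·125/8 + 125/567·2744/125 + 119/162·1 = 1/4 ✓
b·(c∘Ac): 125/567·(-147/500) + 119/162·123/476 = 1/8 ✓
b·Ac²: 125/567·(-21/80) + 119/162·183/952 = 1/12 ✓
b·A²c: 119/162·27/476 = 1/24 ✓; 4 stages ⇒ order 4.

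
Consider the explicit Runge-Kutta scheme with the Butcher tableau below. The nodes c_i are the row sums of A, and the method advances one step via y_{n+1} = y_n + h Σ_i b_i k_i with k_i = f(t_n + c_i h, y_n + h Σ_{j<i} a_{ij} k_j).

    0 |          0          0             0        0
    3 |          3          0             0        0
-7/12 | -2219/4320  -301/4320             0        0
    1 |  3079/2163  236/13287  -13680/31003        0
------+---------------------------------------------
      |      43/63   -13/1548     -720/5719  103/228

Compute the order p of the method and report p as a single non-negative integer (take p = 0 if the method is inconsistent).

4

b = (43/63, -13/1548, -720/5719, 103/228)
c = (0, 3, -7/12, 1)
Ac = (0, 0, -301/1440, 32/103)
Σ b_i: 43/63·1 + (-13/1548)·1 + (-720/5719)·1 + 103/228·1 = 1 ✓
b·c: (-13/1548)·3 + (-720/5719)·(-7/12) + 103/228·1 = 1/2 ✓
b·c²: (-13/1548)·9 + (-720/5719)·49/144 + 103/228·1 = 1/3 ✓
b·Ac: (-720/5719)·(-301/1440) + 103/228·32/103 = 1/6 ✓
b·c³: (-13/1548)·27 + (-720/5719)·(-343/1728) + 103/228·1 = 1/4 ✓
b·(c∘Ac): (-720/5719)·2107/17280 + 103/228·32/103 = 1/8 ✓
b·Ac²: (-720/5719)·(-301/480) + 103/228·1/103 = 1/12 ✓
b·A²c: 103/228·19/206 = 1/24 ✓; 4 stages ⇒ order 4.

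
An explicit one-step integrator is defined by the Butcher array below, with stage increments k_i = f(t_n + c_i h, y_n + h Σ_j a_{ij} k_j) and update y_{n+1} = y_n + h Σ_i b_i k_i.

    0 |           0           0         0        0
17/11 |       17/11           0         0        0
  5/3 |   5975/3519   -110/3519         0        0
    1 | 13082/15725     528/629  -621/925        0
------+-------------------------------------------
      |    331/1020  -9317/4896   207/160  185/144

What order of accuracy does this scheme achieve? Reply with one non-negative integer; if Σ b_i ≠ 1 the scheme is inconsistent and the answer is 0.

4

b = (331/1020, -9317/4896, 207/160, 185/144)
c = (0, 17/11, 5/3, 1)
Ac = (0, 0, -10/207, 33/185)
Σ b_i: 331/1020·1 + (-9317/4896)·1 + 207/160·1 + 185/144·1 = 1 ✓
b·c: (-9317/4896)·17/11 + 207/160·5/3 + 185/144·1 = 1/2 ✓
b·c²: (-9317/4896)·289/121 + 207/160·25/9 + 185/144·1 = 1/3 ✓
b·Ac: 207/160·(-10/207) + 185/144·33/185 = 1/6 ✓
b·c³: (-9317/4896)·4913/1331 + 207/160·125/27 + 185/144·1 = 1/4 ✓
b·(c∘Ac): 207/160·(-50/621) + 185/144·33/185 = 1/8 ✓
b·Ac²: 207/160·(-170/2277) + 185/144·57/407 = 1/12 ✓
b·A²c: 185/144·6/185 = 1/24 ✓; 4 stages ⇒ order 4.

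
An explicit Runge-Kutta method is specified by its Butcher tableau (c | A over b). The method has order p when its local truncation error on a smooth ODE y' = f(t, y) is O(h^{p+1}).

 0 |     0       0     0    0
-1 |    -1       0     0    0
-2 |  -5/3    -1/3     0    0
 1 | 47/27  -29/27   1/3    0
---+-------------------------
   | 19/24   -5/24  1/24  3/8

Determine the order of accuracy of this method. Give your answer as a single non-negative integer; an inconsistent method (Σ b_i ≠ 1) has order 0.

b = (19/24, -5/24, 1/24, 3/8)
c = (0, -1, -2, 1)
Ac = (0, 0, 1/3, 11/27)
Σ b_i: 19/24·1 + (-5/24)·1 + 1/24·1 + 3/8·1 = 1 ✓
b·c: (-5/24)·(-1) + 1/24·(-2) + 3/8·1 = 1/2 ✓
b·c²: (-5/24)·1 + 1/24·4 + 3/8·1 = 1/3 ✓
b·Ac: 1/24·1/3 + 3/8·11/27 = 1/6 ✓
b·c³: (-5/24)·(-1) + 1/24·(-8) + 3/8·1 = 1/4 ✓
b·(c∘Ac): 1/24·(-2/3) + 3/8·11/27 = 1/8 ✓
b·Ac²: 1/24·(-1/3) + 3/8·7/27 = 1/12 ✓
b·A²c: 3/8·1/9 = 1/24 ✓; 4 stages ⇒ order 4.

4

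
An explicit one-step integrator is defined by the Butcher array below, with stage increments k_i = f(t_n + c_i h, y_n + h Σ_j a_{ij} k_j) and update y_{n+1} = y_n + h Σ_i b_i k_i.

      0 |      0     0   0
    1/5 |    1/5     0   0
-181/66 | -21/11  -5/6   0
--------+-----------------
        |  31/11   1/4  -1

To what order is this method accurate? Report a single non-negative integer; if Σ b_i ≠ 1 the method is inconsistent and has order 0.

0

b = (31/11, 1/4, -1)
c = (0, 1/5, -181/66)
Ac = (0, 0, -1/6)
Σ b_i: 31/11·1 + 1/4·1 + (-1)·1 = 91/44 ≠ 1 ⇒ order 0.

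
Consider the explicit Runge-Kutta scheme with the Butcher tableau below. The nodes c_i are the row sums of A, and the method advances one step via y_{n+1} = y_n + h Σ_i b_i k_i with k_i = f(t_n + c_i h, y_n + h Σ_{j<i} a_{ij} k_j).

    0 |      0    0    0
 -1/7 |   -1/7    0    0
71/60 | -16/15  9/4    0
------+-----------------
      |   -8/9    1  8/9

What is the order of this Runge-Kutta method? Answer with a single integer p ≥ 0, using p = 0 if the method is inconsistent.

b = (-8/9, 1, 8/9)
c = (0, -1/7, 71/60)
Ac = (0, 0, -9/28)
Σ b_i: (-8/9)·1 + 1·1 + 8/9·1 = 1 ✓
b·c: 1·(-1/7) + 8/9·71/60 = 859/945 ≠ 1/2 ⇒ order 1.

1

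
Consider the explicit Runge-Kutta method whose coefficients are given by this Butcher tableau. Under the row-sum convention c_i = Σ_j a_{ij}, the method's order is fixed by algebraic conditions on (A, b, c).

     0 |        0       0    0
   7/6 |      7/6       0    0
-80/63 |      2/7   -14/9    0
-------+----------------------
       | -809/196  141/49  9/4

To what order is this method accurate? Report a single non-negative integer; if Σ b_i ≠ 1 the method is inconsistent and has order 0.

2

b = (-809/196, 141/49, 9/4)
c = (0, 7/6, -80/63)
Ac = (0, 0, -49/27)
Σ b_i: (-809/196)·1 + 141/49·1 + 9/4·1 = 1 ✓
b·c: 141/49·7/6 + 9/4·(-80/63) = 1/2 ✓
b·c²: 141/49·49/36 + 9/4·6400/3969 = 13309/1764 ≠ 1/3 ⇒ order 2.
b·Ac: 9/4·(-49/27) = -49/12 ≠ 1/6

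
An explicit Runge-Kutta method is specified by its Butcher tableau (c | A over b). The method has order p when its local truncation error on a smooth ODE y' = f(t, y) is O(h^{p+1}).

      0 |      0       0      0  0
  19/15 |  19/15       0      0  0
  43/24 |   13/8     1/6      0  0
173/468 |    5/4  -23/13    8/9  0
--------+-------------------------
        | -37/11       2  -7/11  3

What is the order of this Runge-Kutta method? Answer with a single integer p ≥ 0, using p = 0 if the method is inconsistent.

b = (-37/11, 2, -7/11, 3)
c = (0, 19/15, 43/24, 173/468)
Ac = (0, 0, 19/90, -1138/1755)
Σ b_i: (-37/11)·1 + 2·1 + (-7/11)·1 + 3·1 = 1 ✓
b·c: 2·19/15 + (-7/11)·43/24 + 3·173/468 = 42937/17160 ≠ 1/2 ⇒ order 1.

1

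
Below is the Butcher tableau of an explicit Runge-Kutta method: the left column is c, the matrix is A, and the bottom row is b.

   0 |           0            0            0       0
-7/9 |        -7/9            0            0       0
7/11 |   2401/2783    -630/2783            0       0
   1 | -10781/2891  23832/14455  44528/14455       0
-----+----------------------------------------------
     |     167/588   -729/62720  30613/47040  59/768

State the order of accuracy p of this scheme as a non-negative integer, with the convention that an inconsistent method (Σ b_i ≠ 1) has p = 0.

b = (167/588, -729/62720, 30613/47040, 59/768)
c = (0, -7/9, 7/11, 1)
Ac = (0, 0, 490/2783, 40/59)
Σ b_i: 167/588·1 + (-729/62720)·1 + 30613/47040·1 + 59/768·1 = 1 ✓
b·c: (-729/62720)·(-7/9) + 30613/47040·7/11 + 59/768·1 = 1/2 ✓
b·c²: (-729/62720)·49/81 + 30613/47040·49/121 + 59/768·1 = 1/3 ✓
b·Ac: 30613/47040·490/2783 + 59/768·40/59 = 1/6 ✓
b·c³: (-729/62720)·(-343/729) + 30613/47040·343/1331 + 59/768·1 = 1/4 ✓
b·(c∘Ac): 30613/47040·3430/30613 + 59/768·40/59 = 1/8 ✓
b·Ac²: 30613/47040·(-3430/25047) + 59/768·1192/531 = 1/12 ✓
b·A²c: 59/768·32/59 = 1/24 ✓; 4 stages ⇒ order 4.

4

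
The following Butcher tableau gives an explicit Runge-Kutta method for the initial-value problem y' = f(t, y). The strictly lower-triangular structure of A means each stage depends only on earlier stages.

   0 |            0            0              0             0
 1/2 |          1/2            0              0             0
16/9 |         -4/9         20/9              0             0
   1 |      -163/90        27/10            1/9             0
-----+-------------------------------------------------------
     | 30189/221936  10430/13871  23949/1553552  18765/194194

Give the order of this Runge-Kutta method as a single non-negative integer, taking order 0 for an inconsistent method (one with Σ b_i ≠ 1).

b = (30189/221936, 10430/13871, 23949/1553552, 18765/194194)
c = (0, 1/2, 16/9, 1)
Ac = (0, 0, 10/9, 2507/1620)
Σ b_i: 30189/221936·1 + 10430/13871·1 + 23949/1553552·1 + 18765/194194·1 = 1 ✓
b·c: 10430/13871·1/2 + 23949/1553552·16/9 + 18765/194194·1 = 1/2 ✓
b·c²: 10430/13871·1/4 + 23949/1553552·256/81 + 18765/194194·1 = 1/3 ✓
b·Ac: 23949/1553552·10/9 + 18765/194194·2507/1620 = 1/6 ✓
b·c³: 10430/13871·1/8 + 23949/1553552·4096/729 + 18765/194194·1 = 415319/1498068 ≠ 1/4 ⇒ order 3.
b·(c∘Ac): 23949/1553552·160/81 + 18765/194194·2507/1620 = 19973/110968 ≠ 1/8
b·Ac²: 23949/1553552·5/9 + 18765/194194·29923/29160 = 1129633/10486476 ≠ 1/12
b·A²c: 18765/194194·10/81 = 3475/291291 ≠ 1/24

3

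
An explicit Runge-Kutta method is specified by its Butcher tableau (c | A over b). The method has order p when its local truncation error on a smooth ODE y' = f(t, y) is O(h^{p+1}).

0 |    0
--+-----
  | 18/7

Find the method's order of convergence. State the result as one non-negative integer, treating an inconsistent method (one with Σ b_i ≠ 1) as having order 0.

b = (18/7)
c = (0)
Σ b_i: 18/7·1 = 18/7 ≠ 1 ⇒ order 0.

0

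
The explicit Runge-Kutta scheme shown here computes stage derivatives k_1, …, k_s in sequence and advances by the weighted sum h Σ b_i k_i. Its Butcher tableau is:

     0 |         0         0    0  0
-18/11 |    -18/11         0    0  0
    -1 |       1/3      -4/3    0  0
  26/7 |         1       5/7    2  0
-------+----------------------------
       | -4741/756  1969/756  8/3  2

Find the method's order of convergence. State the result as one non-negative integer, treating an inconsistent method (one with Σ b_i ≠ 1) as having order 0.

2

b = (-4741/756, 1969/756, 8/3, 2)
c = (0, -18/11, -1, 26/7)
Ac = (0, 0, 24/11, -244/77)
Σ b_i: (-4741/756)·1 + 1969/756·1 + 8/3·1 + 2·1 = 1 ✓
b·c: 1969/756·(-18/11) + 8/3·(-1) + 2·26/7 = 1/2 ✓
b·c²: 1969/756·324/121 + 8/3·1 + 2·676/49 = 60205/1617 ≠ 1/3 ⇒ order 2.
b·Ac: 8/3·24/11 + 2·(-244/77) = -40/77 ≠ 1/6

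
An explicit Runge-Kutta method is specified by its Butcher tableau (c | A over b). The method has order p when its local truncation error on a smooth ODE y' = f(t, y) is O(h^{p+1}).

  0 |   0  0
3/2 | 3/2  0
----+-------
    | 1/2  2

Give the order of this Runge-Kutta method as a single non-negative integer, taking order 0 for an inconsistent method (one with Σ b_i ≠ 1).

0

b = (1/2, 2)
c = (0, 3/2)
Σ b_i: 1/2·1 + 2·1 = 5/2 ≠ 1 ⇒ order 0.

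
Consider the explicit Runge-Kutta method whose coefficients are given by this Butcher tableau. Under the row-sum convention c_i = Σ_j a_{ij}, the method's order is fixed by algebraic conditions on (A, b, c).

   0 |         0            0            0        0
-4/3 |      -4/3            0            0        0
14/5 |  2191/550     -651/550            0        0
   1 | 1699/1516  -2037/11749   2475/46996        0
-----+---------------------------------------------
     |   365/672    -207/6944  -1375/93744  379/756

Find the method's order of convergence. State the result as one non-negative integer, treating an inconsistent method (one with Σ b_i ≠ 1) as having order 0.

b = (365/672, -207/6944, -1375/93744, 379/756)
c = (0, -4/3, 14/5, 1)
Ac = (0, 0, 434/275, 287/758)
Σ b_i: 365/672·1 + (-207/6944)·1 + (-1375/93744)·1 + 379/756·1 = 1 ✓
b·c: (-207/6944)·(-4/3) + (-1375/93744)·14/5 + 379/756·1 = 1/2 ✓
b·c²: (-207/6944)·16/9 + (-1375/93744)·196/25 + 379/756·1 = 1/3 ✓
b·Ac: (-1375/93744)·434/275 + 379/756·287/758 = 1/6 ✓
b·c³: (-207/6944)·(-64/27) + (-1375/93744)·2744/125 + 379/756·1 = 1/4 ✓
b·(c∘Ac): (-1375/93744)·6076/1375 + 379/756·287/758 = 1/8 ✓
b·Ac²: (-1375/93744)·(-1736/825) + 379/756·119/1137 = 1/12 ✓
b·A²c: 379/756·63/758 = 1/24 ✓; 4 stages ⇒ order 4.

4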